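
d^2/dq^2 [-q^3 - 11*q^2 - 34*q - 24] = -6*q - 22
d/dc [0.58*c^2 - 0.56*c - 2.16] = 1.16*c - 0.56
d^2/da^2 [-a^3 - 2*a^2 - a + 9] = -6*a - 4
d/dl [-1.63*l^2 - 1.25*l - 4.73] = -3.26*l - 1.25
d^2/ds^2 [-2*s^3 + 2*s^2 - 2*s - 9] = 4 - 12*s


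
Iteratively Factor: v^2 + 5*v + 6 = (v + 3)*(v + 2)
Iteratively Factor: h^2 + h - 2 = (h + 2)*(h - 1)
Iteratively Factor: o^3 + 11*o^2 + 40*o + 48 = (o + 4)*(o^2 + 7*o + 12) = (o + 3)*(o + 4)*(o + 4)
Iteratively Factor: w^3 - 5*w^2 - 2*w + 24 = (w - 4)*(w^2 - w - 6) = (w - 4)*(w - 3)*(w + 2)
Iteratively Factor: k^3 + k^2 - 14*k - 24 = (k - 4)*(k^2 + 5*k + 6) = (k - 4)*(k + 2)*(k + 3)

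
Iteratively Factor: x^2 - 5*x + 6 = (x - 2)*(x - 3)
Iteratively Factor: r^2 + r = (r)*(r + 1)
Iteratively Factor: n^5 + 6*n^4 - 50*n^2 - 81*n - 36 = (n + 3)*(n^4 + 3*n^3 - 9*n^2 - 23*n - 12) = (n + 1)*(n + 3)*(n^3 + 2*n^2 - 11*n - 12) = (n - 3)*(n + 1)*(n + 3)*(n^2 + 5*n + 4) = (n - 3)*(n + 1)^2*(n + 3)*(n + 4)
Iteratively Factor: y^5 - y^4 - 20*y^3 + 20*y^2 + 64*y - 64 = (y + 2)*(y^4 - 3*y^3 - 14*y^2 + 48*y - 32) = (y + 2)*(y + 4)*(y^3 - 7*y^2 + 14*y - 8) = (y - 1)*(y + 2)*(y + 4)*(y^2 - 6*y + 8) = (y - 4)*(y - 1)*(y + 2)*(y + 4)*(y - 2)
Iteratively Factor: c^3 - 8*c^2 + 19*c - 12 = (c - 1)*(c^2 - 7*c + 12) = (c - 3)*(c - 1)*(c - 4)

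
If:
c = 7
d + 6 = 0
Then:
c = 7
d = -6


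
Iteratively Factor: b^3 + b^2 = (b + 1)*(b^2) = b*(b + 1)*(b)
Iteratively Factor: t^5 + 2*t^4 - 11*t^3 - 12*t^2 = (t)*(t^4 + 2*t^3 - 11*t^2 - 12*t) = t*(t + 4)*(t^3 - 2*t^2 - 3*t) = t*(t + 1)*(t + 4)*(t^2 - 3*t) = t*(t - 3)*(t + 1)*(t + 4)*(t)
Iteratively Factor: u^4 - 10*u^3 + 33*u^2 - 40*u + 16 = (u - 4)*(u^3 - 6*u^2 + 9*u - 4) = (u - 4)*(u - 1)*(u^2 - 5*u + 4) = (u - 4)*(u - 1)^2*(u - 4)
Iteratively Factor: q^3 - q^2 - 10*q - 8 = (q + 1)*(q^2 - 2*q - 8) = (q - 4)*(q + 1)*(q + 2)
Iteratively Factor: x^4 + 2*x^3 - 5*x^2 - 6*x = (x + 1)*(x^3 + x^2 - 6*x) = (x + 1)*(x + 3)*(x^2 - 2*x) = x*(x + 1)*(x + 3)*(x - 2)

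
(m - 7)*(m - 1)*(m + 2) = m^3 - 6*m^2 - 9*m + 14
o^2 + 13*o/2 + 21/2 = (o + 3)*(o + 7/2)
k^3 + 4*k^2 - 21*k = k*(k - 3)*(k + 7)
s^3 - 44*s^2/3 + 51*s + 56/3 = (s - 8)*(s - 7)*(s + 1/3)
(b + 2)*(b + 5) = b^2 + 7*b + 10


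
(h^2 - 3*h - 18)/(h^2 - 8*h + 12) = (h + 3)/(h - 2)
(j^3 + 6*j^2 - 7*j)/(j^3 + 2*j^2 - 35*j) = (j - 1)/(j - 5)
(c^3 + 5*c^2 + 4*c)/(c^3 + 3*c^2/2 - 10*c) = 2*(c + 1)/(2*c - 5)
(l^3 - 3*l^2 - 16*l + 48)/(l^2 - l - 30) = (-l^3 + 3*l^2 + 16*l - 48)/(-l^2 + l + 30)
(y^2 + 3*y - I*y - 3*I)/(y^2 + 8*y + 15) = (y - I)/(y + 5)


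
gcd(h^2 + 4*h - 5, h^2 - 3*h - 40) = h + 5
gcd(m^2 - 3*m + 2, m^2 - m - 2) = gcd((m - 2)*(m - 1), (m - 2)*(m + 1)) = m - 2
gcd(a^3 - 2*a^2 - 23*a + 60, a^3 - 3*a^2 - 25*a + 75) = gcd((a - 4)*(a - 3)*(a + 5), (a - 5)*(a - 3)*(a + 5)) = a^2 + 2*a - 15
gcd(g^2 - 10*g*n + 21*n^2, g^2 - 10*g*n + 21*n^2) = g^2 - 10*g*n + 21*n^2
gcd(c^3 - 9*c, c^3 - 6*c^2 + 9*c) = c^2 - 3*c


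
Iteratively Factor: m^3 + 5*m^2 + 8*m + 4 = (m + 2)*(m^2 + 3*m + 2) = (m + 2)^2*(m + 1)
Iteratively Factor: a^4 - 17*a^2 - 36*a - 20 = (a - 5)*(a^3 + 5*a^2 + 8*a + 4) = (a - 5)*(a + 2)*(a^2 + 3*a + 2) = (a - 5)*(a + 1)*(a + 2)*(a + 2)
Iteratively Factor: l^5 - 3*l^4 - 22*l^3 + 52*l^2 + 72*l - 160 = (l + 2)*(l^4 - 5*l^3 - 12*l^2 + 76*l - 80) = (l - 2)*(l + 2)*(l^3 - 3*l^2 - 18*l + 40) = (l - 2)^2*(l + 2)*(l^2 - l - 20) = (l - 2)^2*(l + 2)*(l + 4)*(l - 5)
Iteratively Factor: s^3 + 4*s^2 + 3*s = (s + 1)*(s^2 + 3*s) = s*(s + 1)*(s + 3)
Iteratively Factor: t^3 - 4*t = (t - 2)*(t^2 + 2*t) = t*(t - 2)*(t + 2)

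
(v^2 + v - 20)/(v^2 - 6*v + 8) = (v + 5)/(v - 2)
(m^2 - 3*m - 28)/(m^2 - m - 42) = (m + 4)/(m + 6)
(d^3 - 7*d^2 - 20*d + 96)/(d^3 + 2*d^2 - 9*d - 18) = (d^2 - 4*d - 32)/(d^2 + 5*d + 6)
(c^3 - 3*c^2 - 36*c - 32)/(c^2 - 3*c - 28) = (c^2 - 7*c - 8)/(c - 7)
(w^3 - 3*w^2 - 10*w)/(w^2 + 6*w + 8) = w*(w - 5)/(w + 4)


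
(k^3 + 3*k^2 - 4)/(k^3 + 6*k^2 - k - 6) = (k^2 + 4*k + 4)/(k^2 + 7*k + 6)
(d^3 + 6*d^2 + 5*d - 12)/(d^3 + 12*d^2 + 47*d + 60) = (d - 1)/(d + 5)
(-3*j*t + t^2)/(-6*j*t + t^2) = (3*j - t)/(6*j - t)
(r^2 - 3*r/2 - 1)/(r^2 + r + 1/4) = 2*(r - 2)/(2*r + 1)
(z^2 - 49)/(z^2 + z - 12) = (z^2 - 49)/(z^2 + z - 12)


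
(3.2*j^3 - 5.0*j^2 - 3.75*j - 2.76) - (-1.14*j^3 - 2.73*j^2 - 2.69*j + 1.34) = 4.34*j^3 - 2.27*j^2 - 1.06*j - 4.1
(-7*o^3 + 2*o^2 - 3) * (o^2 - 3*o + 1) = -7*o^5 + 23*o^4 - 13*o^3 - o^2 + 9*o - 3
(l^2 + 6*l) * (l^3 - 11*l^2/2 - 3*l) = l^5 + l^4/2 - 36*l^3 - 18*l^2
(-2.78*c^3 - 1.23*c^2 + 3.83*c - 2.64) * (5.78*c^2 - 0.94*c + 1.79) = -16.0684*c^5 - 4.4962*c^4 + 18.3174*c^3 - 21.0611*c^2 + 9.3373*c - 4.7256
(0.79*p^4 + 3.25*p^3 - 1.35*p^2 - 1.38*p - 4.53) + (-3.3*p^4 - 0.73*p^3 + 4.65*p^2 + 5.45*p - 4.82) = -2.51*p^4 + 2.52*p^3 + 3.3*p^2 + 4.07*p - 9.35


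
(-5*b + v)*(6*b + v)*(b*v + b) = -30*b^3*v - 30*b^3 + b^2*v^2 + b^2*v + b*v^3 + b*v^2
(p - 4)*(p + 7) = p^2 + 3*p - 28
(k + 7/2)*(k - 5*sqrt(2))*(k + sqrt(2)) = k^3 - 4*sqrt(2)*k^2 + 7*k^2/2 - 14*sqrt(2)*k - 10*k - 35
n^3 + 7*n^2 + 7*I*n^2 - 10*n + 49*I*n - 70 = (n + 7)*(n + 2*I)*(n + 5*I)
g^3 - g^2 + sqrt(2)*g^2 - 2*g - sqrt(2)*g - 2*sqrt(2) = (g - 2)*(g + 1)*(g + sqrt(2))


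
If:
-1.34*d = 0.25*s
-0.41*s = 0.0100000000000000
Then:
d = 0.00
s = -0.02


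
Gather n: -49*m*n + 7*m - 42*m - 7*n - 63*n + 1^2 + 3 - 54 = -35*m + n*(-49*m - 70) - 50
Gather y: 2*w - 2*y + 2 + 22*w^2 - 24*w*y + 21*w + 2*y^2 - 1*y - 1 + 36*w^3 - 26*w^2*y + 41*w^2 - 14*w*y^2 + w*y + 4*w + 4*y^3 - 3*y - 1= 36*w^3 + 63*w^2 + 27*w + 4*y^3 + y^2*(2 - 14*w) + y*(-26*w^2 - 23*w - 6)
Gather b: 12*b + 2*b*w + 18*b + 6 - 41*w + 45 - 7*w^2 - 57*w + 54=b*(2*w + 30) - 7*w^2 - 98*w + 105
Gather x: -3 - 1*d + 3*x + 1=-d + 3*x - 2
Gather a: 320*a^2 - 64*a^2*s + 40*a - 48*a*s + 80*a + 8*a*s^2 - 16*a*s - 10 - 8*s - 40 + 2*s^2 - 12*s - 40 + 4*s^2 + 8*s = a^2*(320 - 64*s) + a*(8*s^2 - 64*s + 120) + 6*s^2 - 12*s - 90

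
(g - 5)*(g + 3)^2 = g^3 + g^2 - 21*g - 45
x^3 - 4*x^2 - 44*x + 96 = (x - 8)*(x - 2)*(x + 6)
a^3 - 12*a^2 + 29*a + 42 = (a - 7)*(a - 6)*(a + 1)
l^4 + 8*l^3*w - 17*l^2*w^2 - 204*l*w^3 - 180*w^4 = (l - 5*w)*(l + w)*(l + 6*w)^2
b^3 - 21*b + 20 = (b - 4)*(b - 1)*(b + 5)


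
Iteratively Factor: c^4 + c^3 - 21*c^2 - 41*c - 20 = (c + 1)*(c^3 - 21*c - 20) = (c + 1)*(c + 4)*(c^2 - 4*c - 5) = (c - 5)*(c + 1)*(c + 4)*(c + 1)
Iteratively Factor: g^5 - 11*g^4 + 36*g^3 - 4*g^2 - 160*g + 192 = (g - 3)*(g^4 - 8*g^3 + 12*g^2 + 32*g - 64) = (g - 4)*(g - 3)*(g^3 - 4*g^2 - 4*g + 16) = (g - 4)*(g - 3)*(g + 2)*(g^2 - 6*g + 8) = (g - 4)*(g - 3)*(g - 2)*(g + 2)*(g - 4)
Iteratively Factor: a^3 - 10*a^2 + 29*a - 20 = (a - 5)*(a^2 - 5*a + 4) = (a - 5)*(a - 4)*(a - 1)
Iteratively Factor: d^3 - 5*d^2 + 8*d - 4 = (d - 2)*(d^2 - 3*d + 2) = (d - 2)^2*(d - 1)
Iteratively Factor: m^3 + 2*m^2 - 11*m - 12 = (m + 1)*(m^2 + m - 12) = (m + 1)*(m + 4)*(m - 3)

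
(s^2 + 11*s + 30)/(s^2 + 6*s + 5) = (s + 6)/(s + 1)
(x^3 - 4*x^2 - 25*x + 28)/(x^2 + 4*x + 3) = (x^3 - 4*x^2 - 25*x + 28)/(x^2 + 4*x + 3)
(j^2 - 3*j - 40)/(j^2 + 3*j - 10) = (j - 8)/(j - 2)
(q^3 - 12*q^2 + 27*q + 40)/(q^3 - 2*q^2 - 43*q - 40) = (q - 5)/(q + 5)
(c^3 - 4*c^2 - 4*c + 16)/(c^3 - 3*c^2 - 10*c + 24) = (c + 2)/(c + 3)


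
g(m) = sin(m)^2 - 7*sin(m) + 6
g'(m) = 2*sin(m)*cos(m) - 7*cos(m)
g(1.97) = 0.40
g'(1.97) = 2.00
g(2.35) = 1.53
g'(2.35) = 3.92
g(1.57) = 0.00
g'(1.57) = -0.00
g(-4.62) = 0.02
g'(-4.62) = 0.46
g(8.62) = 1.47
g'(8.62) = 3.85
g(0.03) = 5.79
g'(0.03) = -6.94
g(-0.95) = 12.36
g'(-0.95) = -5.02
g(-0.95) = 12.36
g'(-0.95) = -5.02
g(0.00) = 6.00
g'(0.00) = -7.00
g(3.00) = 5.03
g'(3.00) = 6.65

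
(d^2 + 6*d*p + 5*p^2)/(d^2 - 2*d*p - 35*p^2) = (-d - p)/(-d + 7*p)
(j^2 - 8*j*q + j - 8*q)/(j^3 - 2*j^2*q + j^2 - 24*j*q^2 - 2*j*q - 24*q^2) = (-j + 8*q)/(-j^2 + 2*j*q + 24*q^2)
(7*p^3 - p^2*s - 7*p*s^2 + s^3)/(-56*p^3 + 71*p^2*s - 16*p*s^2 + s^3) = (-p - s)/(8*p - s)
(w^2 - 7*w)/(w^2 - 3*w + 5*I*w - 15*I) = w*(w - 7)/(w^2 + w*(-3 + 5*I) - 15*I)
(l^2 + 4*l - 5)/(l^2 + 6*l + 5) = (l - 1)/(l + 1)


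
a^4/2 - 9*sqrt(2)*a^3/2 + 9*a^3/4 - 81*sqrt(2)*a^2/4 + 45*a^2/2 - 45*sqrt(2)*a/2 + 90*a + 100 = (a/2 + 1)*(a + 5/2)*(a - 5*sqrt(2))*(a - 4*sqrt(2))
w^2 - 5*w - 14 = (w - 7)*(w + 2)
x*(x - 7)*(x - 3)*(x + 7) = x^4 - 3*x^3 - 49*x^2 + 147*x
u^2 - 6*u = u*(u - 6)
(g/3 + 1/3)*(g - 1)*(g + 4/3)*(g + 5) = g^4/3 + 19*g^3/9 + 17*g^2/9 - 19*g/9 - 20/9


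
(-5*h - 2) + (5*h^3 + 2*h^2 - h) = 5*h^3 + 2*h^2 - 6*h - 2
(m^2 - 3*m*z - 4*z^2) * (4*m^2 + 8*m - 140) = 4*m^4 - 12*m^3*z + 8*m^3 - 16*m^2*z^2 - 24*m^2*z - 140*m^2 - 32*m*z^2 + 420*m*z + 560*z^2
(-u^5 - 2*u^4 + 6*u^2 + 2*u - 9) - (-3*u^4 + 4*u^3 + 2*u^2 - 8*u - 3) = -u^5 + u^4 - 4*u^3 + 4*u^2 + 10*u - 6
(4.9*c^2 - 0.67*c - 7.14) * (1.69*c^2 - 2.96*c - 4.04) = 8.281*c^4 - 15.6363*c^3 - 29.8794*c^2 + 23.8412*c + 28.8456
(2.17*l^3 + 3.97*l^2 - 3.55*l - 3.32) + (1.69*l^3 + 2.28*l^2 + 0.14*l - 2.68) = 3.86*l^3 + 6.25*l^2 - 3.41*l - 6.0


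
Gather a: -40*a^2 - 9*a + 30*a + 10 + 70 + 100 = -40*a^2 + 21*a + 180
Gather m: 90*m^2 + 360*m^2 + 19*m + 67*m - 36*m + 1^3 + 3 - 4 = 450*m^2 + 50*m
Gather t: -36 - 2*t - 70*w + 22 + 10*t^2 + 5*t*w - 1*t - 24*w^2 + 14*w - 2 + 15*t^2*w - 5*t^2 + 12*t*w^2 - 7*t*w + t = t^2*(15*w + 5) + t*(12*w^2 - 2*w - 2) - 24*w^2 - 56*w - 16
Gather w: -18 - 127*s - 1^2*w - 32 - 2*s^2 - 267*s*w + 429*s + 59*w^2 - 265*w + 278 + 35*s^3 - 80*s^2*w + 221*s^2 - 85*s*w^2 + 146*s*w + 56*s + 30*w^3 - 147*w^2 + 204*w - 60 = 35*s^3 + 219*s^2 + 358*s + 30*w^3 + w^2*(-85*s - 88) + w*(-80*s^2 - 121*s - 62) + 168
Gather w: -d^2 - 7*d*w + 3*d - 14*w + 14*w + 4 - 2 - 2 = -d^2 - 7*d*w + 3*d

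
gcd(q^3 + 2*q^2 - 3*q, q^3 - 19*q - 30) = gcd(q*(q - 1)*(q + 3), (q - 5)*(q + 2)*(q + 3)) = q + 3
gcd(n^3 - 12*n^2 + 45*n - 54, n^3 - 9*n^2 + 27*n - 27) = n^2 - 6*n + 9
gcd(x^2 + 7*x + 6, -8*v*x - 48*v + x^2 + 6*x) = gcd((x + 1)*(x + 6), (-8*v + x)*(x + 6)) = x + 6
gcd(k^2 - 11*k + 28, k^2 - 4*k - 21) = k - 7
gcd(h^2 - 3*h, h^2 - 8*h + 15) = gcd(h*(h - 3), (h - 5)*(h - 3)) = h - 3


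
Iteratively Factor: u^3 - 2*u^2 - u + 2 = (u - 1)*(u^2 - u - 2) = (u - 2)*(u - 1)*(u + 1)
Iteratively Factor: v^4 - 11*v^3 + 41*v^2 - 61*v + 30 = (v - 2)*(v^3 - 9*v^2 + 23*v - 15) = (v - 5)*(v - 2)*(v^2 - 4*v + 3) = (v - 5)*(v - 2)*(v - 1)*(v - 3)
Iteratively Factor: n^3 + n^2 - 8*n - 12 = (n - 3)*(n^2 + 4*n + 4) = (n - 3)*(n + 2)*(n + 2)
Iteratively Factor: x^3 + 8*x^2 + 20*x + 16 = (x + 4)*(x^2 + 4*x + 4) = (x + 2)*(x + 4)*(x + 2)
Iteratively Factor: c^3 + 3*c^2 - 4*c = (c - 1)*(c^2 + 4*c) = c*(c - 1)*(c + 4)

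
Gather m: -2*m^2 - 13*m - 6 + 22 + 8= -2*m^2 - 13*m + 24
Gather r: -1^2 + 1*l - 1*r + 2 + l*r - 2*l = -l + r*(l - 1) + 1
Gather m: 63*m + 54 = 63*m + 54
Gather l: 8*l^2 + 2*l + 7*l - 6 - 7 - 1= 8*l^2 + 9*l - 14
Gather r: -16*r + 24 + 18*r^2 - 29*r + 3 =18*r^2 - 45*r + 27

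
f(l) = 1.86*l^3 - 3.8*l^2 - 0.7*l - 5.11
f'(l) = 5.58*l^2 - 7.6*l - 0.7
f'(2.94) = 25.19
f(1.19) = -8.19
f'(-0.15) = 0.57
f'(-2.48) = 52.47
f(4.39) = 75.95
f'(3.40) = 37.96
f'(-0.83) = 9.45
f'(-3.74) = 105.77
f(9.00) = 1036.73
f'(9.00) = 382.88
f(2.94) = 7.25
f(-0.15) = -5.10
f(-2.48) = -55.12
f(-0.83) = -8.21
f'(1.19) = -1.84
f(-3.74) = -152.95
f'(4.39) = 73.47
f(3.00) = 8.81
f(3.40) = 21.69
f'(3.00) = 26.72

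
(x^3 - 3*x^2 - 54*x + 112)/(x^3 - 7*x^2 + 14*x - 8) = (x^2 - x - 56)/(x^2 - 5*x + 4)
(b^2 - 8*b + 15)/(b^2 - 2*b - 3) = (b - 5)/(b + 1)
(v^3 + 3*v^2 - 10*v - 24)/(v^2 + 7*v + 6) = (v^3 + 3*v^2 - 10*v - 24)/(v^2 + 7*v + 6)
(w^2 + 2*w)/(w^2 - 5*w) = (w + 2)/(w - 5)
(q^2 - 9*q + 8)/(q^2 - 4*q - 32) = (q - 1)/(q + 4)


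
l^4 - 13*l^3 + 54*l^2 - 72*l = l*(l - 6)*(l - 4)*(l - 3)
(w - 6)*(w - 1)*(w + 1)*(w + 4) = w^4 - 2*w^3 - 25*w^2 + 2*w + 24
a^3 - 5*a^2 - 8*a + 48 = (a - 4)^2*(a + 3)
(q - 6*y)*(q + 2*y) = q^2 - 4*q*y - 12*y^2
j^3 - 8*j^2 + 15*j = j*(j - 5)*(j - 3)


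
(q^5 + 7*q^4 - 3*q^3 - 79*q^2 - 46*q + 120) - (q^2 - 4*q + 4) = q^5 + 7*q^4 - 3*q^3 - 80*q^2 - 42*q + 116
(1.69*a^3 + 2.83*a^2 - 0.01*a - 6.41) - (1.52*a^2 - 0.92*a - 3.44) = 1.69*a^3 + 1.31*a^2 + 0.91*a - 2.97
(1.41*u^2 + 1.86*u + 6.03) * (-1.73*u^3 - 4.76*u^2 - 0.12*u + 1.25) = -2.4393*u^5 - 9.9294*u^4 - 19.4547*u^3 - 27.1635*u^2 + 1.6014*u + 7.5375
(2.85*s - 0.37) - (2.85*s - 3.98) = 3.61000000000000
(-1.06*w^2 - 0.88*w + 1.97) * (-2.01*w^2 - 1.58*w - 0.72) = 2.1306*w^4 + 3.4436*w^3 - 1.8061*w^2 - 2.479*w - 1.4184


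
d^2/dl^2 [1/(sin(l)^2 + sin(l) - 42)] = (-4*sin(l)^4 - 3*sin(l)^3 - 163*sin(l)^2 - 36*sin(l) + 86)/(sin(l)^2 + sin(l) - 42)^3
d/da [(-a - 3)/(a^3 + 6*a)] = (2*a^3 + 9*a^2 + 18)/(a^2*(a^4 + 12*a^2 + 36))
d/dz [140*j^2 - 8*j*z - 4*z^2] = -8*j - 8*z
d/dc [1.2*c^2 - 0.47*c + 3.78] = 2.4*c - 0.47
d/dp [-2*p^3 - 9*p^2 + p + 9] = -6*p^2 - 18*p + 1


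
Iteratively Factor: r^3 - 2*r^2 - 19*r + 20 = (r - 1)*(r^2 - r - 20) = (r - 5)*(r - 1)*(r + 4)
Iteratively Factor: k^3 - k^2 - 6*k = (k + 2)*(k^2 - 3*k) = k*(k + 2)*(k - 3)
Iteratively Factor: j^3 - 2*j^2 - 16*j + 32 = (j - 4)*(j^2 + 2*j - 8) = (j - 4)*(j - 2)*(j + 4)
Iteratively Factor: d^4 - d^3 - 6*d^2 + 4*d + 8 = (d + 2)*(d^3 - 3*d^2 + 4) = (d + 1)*(d + 2)*(d^2 - 4*d + 4) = (d - 2)*(d + 1)*(d + 2)*(d - 2)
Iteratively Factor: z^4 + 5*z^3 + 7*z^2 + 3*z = (z + 1)*(z^3 + 4*z^2 + 3*z) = (z + 1)*(z + 3)*(z^2 + z) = (z + 1)^2*(z + 3)*(z)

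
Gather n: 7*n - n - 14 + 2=6*n - 12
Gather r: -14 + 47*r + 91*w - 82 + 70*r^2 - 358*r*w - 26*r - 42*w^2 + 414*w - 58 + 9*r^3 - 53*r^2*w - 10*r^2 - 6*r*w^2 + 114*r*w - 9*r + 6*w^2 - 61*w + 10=9*r^3 + r^2*(60 - 53*w) + r*(-6*w^2 - 244*w + 12) - 36*w^2 + 444*w - 144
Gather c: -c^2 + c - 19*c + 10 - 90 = -c^2 - 18*c - 80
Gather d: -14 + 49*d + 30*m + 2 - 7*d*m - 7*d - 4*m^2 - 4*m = d*(42 - 7*m) - 4*m^2 + 26*m - 12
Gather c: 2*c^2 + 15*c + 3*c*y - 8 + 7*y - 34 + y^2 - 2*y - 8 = 2*c^2 + c*(3*y + 15) + y^2 + 5*y - 50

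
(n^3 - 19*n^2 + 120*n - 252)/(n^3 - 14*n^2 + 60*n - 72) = (n - 7)/(n - 2)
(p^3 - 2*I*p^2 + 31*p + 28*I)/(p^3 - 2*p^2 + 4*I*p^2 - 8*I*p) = (p^2 - 6*I*p + 7)/(p*(p - 2))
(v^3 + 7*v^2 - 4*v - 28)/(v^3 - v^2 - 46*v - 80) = (v^2 + 5*v - 14)/(v^2 - 3*v - 40)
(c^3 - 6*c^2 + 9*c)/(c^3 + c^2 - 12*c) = (c - 3)/(c + 4)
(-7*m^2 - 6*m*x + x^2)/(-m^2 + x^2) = (-7*m + x)/(-m + x)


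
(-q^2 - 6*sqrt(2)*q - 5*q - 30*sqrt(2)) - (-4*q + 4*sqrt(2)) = -q^2 - 6*sqrt(2)*q - q - 34*sqrt(2)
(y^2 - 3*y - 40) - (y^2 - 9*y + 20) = 6*y - 60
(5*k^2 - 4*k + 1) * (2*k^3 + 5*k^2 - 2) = 10*k^5 + 17*k^4 - 18*k^3 - 5*k^2 + 8*k - 2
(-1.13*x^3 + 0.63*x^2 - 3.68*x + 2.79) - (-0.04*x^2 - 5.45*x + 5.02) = -1.13*x^3 + 0.67*x^2 + 1.77*x - 2.23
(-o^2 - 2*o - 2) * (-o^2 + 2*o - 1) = o^4 - o^2 - 2*o + 2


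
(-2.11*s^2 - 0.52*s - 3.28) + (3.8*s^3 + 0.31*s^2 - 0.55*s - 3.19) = 3.8*s^3 - 1.8*s^2 - 1.07*s - 6.47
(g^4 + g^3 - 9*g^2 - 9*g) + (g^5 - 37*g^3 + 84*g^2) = g^5 + g^4 - 36*g^3 + 75*g^2 - 9*g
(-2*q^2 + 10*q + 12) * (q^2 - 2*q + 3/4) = -2*q^4 + 14*q^3 - 19*q^2/2 - 33*q/2 + 9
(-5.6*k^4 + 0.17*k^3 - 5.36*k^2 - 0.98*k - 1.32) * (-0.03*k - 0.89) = 0.168*k^5 + 4.9789*k^4 + 0.00949999999999998*k^3 + 4.7998*k^2 + 0.9118*k + 1.1748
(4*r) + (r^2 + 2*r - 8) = r^2 + 6*r - 8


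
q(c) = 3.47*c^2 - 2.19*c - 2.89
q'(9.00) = 60.27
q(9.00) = 258.47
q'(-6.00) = -43.83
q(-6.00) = 135.17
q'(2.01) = 11.76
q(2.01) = 6.73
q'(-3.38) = -25.65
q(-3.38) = 44.15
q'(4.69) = 30.36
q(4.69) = 63.17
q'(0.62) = 2.11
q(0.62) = -2.91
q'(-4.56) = -33.84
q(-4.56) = 79.25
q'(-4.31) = -32.10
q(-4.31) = 71.01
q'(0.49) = 1.21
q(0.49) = -3.13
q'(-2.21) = -17.53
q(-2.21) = 18.90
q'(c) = 6.94*c - 2.19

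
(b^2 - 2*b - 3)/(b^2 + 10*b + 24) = (b^2 - 2*b - 3)/(b^2 + 10*b + 24)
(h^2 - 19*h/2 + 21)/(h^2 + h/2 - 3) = (2*h^2 - 19*h + 42)/(2*h^2 + h - 6)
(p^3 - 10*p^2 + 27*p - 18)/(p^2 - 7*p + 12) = (p^2 - 7*p + 6)/(p - 4)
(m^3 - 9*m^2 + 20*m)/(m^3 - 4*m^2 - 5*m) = (m - 4)/(m + 1)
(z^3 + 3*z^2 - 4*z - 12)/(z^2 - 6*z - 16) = (z^2 + z - 6)/(z - 8)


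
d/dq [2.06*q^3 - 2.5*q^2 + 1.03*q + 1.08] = 6.18*q^2 - 5.0*q + 1.03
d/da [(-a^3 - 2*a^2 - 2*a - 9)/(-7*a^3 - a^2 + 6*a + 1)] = (-13*a^4 - 40*a^3 - 206*a^2 - 22*a + 52)/(49*a^6 + 14*a^5 - 83*a^4 - 26*a^3 + 34*a^2 + 12*a + 1)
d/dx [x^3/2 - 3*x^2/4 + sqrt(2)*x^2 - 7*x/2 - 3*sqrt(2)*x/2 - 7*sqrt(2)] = 3*x^2/2 - 3*x/2 + 2*sqrt(2)*x - 7/2 - 3*sqrt(2)/2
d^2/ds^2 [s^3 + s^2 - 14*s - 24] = 6*s + 2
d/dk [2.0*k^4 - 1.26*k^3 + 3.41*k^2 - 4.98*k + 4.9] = 8.0*k^3 - 3.78*k^2 + 6.82*k - 4.98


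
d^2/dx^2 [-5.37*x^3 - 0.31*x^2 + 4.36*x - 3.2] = -32.22*x - 0.62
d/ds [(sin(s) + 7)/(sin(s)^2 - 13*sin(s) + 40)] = (-14*sin(s) + cos(s)^2 + 130)*cos(s)/(sin(s)^2 - 13*sin(s) + 40)^2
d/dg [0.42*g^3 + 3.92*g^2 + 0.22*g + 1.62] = 1.26*g^2 + 7.84*g + 0.22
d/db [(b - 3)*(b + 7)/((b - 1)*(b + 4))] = (-b^2 + 34*b + 47)/(b^4 + 6*b^3 + b^2 - 24*b + 16)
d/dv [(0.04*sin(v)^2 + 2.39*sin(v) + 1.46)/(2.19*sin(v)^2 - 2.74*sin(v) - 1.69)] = (-6.53*sin(v) + 2.67185*cos(2*v) - 2.71055)*cos(v)/(4.7961*sin(v)^4 - 12.0012*sin(v)^3 + 0.105400000000001*sin(v)^2 + 9.2612*sin(v) + 2.8561)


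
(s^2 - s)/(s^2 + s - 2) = s/(s + 2)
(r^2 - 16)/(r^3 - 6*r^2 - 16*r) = (16 - r^2)/(r*(-r^2 + 6*r + 16))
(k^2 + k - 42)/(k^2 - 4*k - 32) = (-k^2 - k + 42)/(-k^2 + 4*k + 32)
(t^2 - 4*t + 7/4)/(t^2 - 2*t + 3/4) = (2*t - 7)/(2*t - 3)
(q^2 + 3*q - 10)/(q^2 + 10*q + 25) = (q - 2)/(q + 5)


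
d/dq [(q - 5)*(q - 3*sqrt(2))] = 2*q - 5 - 3*sqrt(2)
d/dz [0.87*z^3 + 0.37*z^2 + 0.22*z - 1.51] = 2.61*z^2 + 0.74*z + 0.22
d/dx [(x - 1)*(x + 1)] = 2*x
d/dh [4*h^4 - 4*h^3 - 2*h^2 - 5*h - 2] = 16*h^3 - 12*h^2 - 4*h - 5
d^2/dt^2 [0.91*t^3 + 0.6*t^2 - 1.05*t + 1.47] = 5.46*t + 1.2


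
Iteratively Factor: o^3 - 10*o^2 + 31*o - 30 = (o - 5)*(o^2 - 5*o + 6) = (o - 5)*(o - 3)*(o - 2)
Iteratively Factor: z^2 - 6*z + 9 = (z - 3)*(z - 3)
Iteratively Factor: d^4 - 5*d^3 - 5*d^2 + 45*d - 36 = (d - 4)*(d^3 - d^2 - 9*d + 9) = (d - 4)*(d + 3)*(d^2 - 4*d + 3) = (d - 4)*(d - 3)*(d + 3)*(d - 1)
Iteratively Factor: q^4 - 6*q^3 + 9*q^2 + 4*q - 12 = (q + 1)*(q^3 - 7*q^2 + 16*q - 12) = (q - 2)*(q + 1)*(q^2 - 5*q + 6) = (q - 2)^2*(q + 1)*(q - 3)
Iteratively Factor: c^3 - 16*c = (c)*(c^2 - 16) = c*(c + 4)*(c - 4)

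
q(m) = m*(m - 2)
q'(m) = 2*m - 2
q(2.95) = 2.80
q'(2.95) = 3.90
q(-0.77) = 2.13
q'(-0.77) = -3.54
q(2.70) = 1.89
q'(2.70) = 3.40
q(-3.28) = 17.32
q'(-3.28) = -8.56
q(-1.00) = 3.00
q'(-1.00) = -4.00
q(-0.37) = 0.88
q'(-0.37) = -2.74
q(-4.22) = 26.25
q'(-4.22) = -10.44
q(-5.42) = 40.22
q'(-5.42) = -12.84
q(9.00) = 63.00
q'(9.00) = 16.00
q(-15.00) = 255.00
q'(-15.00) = -32.00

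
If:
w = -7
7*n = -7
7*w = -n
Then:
No Solution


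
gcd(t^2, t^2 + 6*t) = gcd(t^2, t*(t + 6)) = t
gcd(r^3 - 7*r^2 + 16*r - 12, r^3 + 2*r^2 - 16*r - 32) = 1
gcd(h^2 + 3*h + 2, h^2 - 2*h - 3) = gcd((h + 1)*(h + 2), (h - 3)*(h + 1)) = h + 1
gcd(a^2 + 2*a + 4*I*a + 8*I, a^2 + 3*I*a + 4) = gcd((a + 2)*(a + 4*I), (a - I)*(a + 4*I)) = a + 4*I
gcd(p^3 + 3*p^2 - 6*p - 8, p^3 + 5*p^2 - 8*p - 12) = p^2 - p - 2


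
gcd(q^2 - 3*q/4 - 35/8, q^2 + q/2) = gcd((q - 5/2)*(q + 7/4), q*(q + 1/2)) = 1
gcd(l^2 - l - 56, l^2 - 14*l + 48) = l - 8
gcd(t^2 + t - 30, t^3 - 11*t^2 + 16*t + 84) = 1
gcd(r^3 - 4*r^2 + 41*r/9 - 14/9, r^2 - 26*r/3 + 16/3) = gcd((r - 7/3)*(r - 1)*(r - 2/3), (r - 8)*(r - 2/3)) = r - 2/3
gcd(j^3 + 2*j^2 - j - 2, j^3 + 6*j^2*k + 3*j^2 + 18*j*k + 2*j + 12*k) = j^2 + 3*j + 2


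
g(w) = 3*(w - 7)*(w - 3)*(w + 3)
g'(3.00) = -72.00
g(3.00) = 0.00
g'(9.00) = 324.00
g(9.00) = 432.00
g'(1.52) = -70.05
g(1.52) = 109.98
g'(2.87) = -73.41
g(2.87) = 9.45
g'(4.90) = -16.71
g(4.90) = -94.56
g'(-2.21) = 109.78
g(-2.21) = 113.72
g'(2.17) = -75.76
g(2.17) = 62.18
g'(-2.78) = 159.32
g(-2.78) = 37.31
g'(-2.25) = 113.06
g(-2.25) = 109.27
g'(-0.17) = -19.60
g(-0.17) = 192.97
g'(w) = 3*(w - 7)*(w - 3) + 3*(w - 7)*(w + 3) + 3*(w - 3)*(w + 3) = 9*w^2 - 42*w - 27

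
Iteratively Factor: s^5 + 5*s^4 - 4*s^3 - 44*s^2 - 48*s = (s - 3)*(s^4 + 8*s^3 + 20*s^2 + 16*s) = (s - 3)*(s + 4)*(s^3 + 4*s^2 + 4*s) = (s - 3)*(s + 2)*(s + 4)*(s^2 + 2*s) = s*(s - 3)*(s + 2)*(s + 4)*(s + 2)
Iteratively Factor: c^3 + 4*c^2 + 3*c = (c + 3)*(c^2 + c) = c*(c + 3)*(c + 1)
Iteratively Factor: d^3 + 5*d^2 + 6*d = (d + 2)*(d^2 + 3*d) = (d + 2)*(d + 3)*(d)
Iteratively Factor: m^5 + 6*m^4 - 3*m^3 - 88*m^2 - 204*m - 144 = (m + 2)*(m^4 + 4*m^3 - 11*m^2 - 66*m - 72) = (m + 2)*(m + 3)*(m^3 + m^2 - 14*m - 24) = (m - 4)*(m + 2)*(m + 3)*(m^2 + 5*m + 6) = (m - 4)*(m + 2)*(m + 3)^2*(m + 2)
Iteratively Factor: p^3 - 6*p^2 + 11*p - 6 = (p - 2)*(p^2 - 4*p + 3) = (p - 3)*(p - 2)*(p - 1)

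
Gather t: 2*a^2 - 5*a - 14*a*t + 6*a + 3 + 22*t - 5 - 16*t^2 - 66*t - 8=2*a^2 + a - 16*t^2 + t*(-14*a - 44) - 10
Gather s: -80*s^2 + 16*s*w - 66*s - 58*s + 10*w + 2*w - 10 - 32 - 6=-80*s^2 + s*(16*w - 124) + 12*w - 48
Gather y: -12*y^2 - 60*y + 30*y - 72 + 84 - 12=-12*y^2 - 30*y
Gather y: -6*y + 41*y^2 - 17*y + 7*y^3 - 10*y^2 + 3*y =7*y^3 + 31*y^2 - 20*y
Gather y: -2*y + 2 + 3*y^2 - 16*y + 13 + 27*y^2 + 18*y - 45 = 30*y^2 - 30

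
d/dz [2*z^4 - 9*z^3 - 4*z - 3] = 8*z^3 - 27*z^2 - 4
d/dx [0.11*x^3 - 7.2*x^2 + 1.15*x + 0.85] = 0.33*x^2 - 14.4*x + 1.15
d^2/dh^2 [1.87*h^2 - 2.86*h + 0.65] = 3.74000000000000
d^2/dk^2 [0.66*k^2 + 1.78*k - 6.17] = 1.32000000000000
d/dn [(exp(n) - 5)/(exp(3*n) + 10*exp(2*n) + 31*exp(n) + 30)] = (-(exp(n) - 5)*(3*exp(2*n) + 20*exp(n) + 31) + exp(3*n) + 10*exp(2*n) + 31*exp(n) + 30)*exp(n)/(exp(3*n) + 10*exp(2*n) + 31*exp(n) + 30)^2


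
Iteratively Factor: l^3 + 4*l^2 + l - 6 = (l - 1)*(l^2 + 5*l + 6) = (l - 1)*(l + 3)*(l + 2)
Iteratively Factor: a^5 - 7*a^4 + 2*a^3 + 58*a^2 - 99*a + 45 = (a - 5)*(a^4 - 2*a^3 - 8*a^2 + 18*a - 9) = (a - 5)*(a - 3)*(a^3 + a^2 - 5*a + 3) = (a - 5)*(a - 3)*(a + 3)*(a^2 - 2*a + 1) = (a - 5)*(a - 3)*(a - 1)*(a + 3)*(a - 1)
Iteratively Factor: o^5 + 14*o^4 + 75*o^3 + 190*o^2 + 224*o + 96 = (o + 2)*(o^4 + 12*o^3 + 51*o^2 + 88*o + 48) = (o + 2)*(o + 4)*(o^3 + 8*o^2 + 19*o + 12) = (o + 1)*(o + 2)*(o + 4)*(o^2 + 7*o + 12) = (o + 1)*(o + 2)*(o + 4)^2*(o + 3)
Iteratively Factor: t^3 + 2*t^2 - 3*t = (t - 1)*(t^2 + 3*t) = t*(t - 1)*(t + 3)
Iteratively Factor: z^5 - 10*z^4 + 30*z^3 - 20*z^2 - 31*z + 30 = (z - 3)*(z^4 - 7*z^3 + 9*z^2 + 7*z - 10) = (z - 5)*(z - 3)*(z^3 - 2*z^2 - z + 2) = (z - 5)*(z - 3)*(z - 1)*(z^2 - z - 2) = (z - 5)*(z - 3)*(z - 1)*(z + 1)*(z - 2)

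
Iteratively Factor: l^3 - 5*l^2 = (l)*(l^2 - 5*l) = l^2*(l - 5)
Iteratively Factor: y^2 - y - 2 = (y + 1)*(y - 2)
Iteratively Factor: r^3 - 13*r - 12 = (r + 3)*(r^2 - 3*r - 4) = (r + 1)*(r + 3)*(r - 4)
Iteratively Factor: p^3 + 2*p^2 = (p)*(p^2 + 2*p) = p^2*(p + 2)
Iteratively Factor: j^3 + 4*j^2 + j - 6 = (j - 1)*(j^2 + 5*j + 6) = (j - 1)*(j + 3)*(j + 2)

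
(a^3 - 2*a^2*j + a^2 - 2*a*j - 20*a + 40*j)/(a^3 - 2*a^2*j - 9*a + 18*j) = (a^2 + a - 20)/(a^2 - 9)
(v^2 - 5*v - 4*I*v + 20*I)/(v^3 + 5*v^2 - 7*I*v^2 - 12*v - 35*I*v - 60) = (v - 5)/(v^2 + v*(5 - 3*I) - 15*I)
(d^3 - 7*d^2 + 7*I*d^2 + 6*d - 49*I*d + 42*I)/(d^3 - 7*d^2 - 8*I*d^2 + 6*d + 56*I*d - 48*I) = (d + 7*I)/(d - 8*I)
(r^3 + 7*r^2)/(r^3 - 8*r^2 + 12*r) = r*(r + 7)/(r^2 - 8*r + 12)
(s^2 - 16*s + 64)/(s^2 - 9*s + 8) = (s - 8)/(s - 1)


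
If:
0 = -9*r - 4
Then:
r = -4/9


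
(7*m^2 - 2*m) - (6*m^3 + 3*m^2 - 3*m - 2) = -6*m^3 + 4*m^2 + m + 2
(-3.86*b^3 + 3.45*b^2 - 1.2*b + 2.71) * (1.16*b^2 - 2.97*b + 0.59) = -4.4776*b^5 + 15.4662*b^4 - 13.9159*b^3 + 8.7431*b^2 - 8.7567*b + 1.5989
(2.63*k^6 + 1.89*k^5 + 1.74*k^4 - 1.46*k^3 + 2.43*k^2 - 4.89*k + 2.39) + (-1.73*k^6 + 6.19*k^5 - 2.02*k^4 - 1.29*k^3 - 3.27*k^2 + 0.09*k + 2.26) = 0.9*k^6 + 8.08*k^5 - 0.28*k^4 - 2.75*k^3 - 0.84*k^2 - 4.8*k + 4.65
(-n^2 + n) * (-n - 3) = n^3 + 2*n^2 - 3*n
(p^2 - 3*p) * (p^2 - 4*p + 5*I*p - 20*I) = p^4 - 7*p^3 + 5*I*p^3 + 12*p^2 - 35*I*p^2 + 60*I*p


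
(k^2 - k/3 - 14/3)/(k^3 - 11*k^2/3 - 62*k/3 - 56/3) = (3*k - 7)/(3*k^2 - 17*k - 28)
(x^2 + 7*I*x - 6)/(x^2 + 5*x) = (x^2 + 7*I*x - 6)/(x*(x + 5))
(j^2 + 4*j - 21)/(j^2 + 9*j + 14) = (j - 3)/(j + 2)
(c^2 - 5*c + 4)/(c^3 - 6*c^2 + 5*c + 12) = (c - 1)/(c^2 - 2*c - 3)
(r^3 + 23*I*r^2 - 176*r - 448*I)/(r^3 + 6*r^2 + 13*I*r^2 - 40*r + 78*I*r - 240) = (r^2 + 15*I*r - 56)/(r^2 + r*(6 + 5*I) + 30*I)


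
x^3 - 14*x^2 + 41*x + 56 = (x - 8)*(x - 7)*(x + 1)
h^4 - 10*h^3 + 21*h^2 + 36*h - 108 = (h - 6)*(h - 3)^2*(h + 2)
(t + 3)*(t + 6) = t^2 + 9*t + 18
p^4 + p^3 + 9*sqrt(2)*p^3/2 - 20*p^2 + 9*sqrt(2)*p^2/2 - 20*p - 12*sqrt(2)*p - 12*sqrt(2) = (p + 1)*(p - 2*sqrt(2))*(p + sqrt(2)/2)*(p + 6*sqrt(2))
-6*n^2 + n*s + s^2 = (-2*n + s)*(3*n + s)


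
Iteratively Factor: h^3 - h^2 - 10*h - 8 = (h + 2)*(h^2 - 3*h - 4) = (h - 4)*(h + 2)*(h + 1)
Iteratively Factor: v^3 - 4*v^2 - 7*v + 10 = (v - 5)*(v^2 + v - 2) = (v - 5)*(v + 2)*(v - 1)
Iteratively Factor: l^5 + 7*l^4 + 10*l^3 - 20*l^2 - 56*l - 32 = (l + 2)*(l^4 + 5*l^3 - 20*l - 16) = (l + 2)^2*(l^3 + 3*l^2 - 6*l - 8) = (l + 1)*(l + 2)^2*(l^2 + 2*l - 8) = (l + 1)*(l + 2)^2*(l + 4)*(l - 2)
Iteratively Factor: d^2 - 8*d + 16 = (d - 4)*(d - 4)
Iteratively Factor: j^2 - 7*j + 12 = (j - 3)*(j - 4)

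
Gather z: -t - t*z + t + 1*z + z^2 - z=-t*z + z^2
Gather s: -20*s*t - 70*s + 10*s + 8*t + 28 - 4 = s*(-20*t - 60) + 8*t + 24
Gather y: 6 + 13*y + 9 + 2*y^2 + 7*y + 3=2*y^2 + 20*y + 18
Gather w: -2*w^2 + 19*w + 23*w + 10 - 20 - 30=-2*w^2 + 42*w - 40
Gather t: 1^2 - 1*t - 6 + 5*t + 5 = 4*t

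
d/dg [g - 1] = 1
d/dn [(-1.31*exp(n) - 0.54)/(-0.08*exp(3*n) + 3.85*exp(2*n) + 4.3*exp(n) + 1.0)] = (-0.2096*exp(3*n) + 4.9139*exp(2*n) + 4.158*exp(n) + 1.012)*exp(n)/(0.0064*exp(6*n) - 0.616*exp(5*n) + 14.1345*exp(4*n) + 32.95*exp(3*n) + 26.19*exp(2*n) + 8.6*exp(n) + 1.0)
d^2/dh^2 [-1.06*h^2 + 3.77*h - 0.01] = -2.12000000000000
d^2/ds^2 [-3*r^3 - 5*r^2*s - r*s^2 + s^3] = -2*r + 6*s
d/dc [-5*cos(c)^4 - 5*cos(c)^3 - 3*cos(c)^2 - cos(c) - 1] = (20*cos(c)^3 + 15*cos(c)^2 + 6*cos(c) + 1)*sin(c)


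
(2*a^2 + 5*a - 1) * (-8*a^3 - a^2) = -16*a^5 - 42*a^4 + 3*a^3 + a^2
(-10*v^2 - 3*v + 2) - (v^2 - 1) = -11*v^2 - 3*v + 3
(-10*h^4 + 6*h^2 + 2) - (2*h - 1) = -10*h^4 + 6*h^2 - 2*h + 3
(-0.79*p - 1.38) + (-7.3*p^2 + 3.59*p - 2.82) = -7.3*p^2 + 2.8*p - 4.2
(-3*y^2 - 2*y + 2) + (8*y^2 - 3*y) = 5*y^2 - 5*y + 2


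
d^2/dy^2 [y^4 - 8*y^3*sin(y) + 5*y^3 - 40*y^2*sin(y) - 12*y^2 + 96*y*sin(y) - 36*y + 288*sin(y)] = 8*y^3*sin(y) + 40*y^2*sin(y) - 48*y^2*cos(y) + 12*y^2 - 144*y*sin(y) - 160*y*cos(y) + 30*y - 368*sin(y) + 192*cos(y) - 24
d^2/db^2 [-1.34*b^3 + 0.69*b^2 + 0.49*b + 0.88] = 1.38 - 8.04*b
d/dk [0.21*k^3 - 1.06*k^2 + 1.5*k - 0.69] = 0.63*k^2 - 2.12*k + 1.5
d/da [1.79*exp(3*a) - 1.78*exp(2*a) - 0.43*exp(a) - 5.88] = (5.37*exp(2*a) - 3.56*exp(a) - 0.43)*exp(a)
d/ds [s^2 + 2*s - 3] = 2*s + 2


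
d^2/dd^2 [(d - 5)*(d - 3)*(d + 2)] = 6*d - 12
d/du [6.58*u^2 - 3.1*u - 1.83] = 13.16*u - 3.1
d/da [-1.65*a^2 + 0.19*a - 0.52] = 0.19 - 3.3*a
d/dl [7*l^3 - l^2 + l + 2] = 21*l^2 - 2*l + 1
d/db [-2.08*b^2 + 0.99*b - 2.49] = 0.99 - 4.16*b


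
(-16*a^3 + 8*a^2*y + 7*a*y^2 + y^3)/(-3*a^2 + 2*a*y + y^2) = (16*a^2 + 8*a*y + y^2)/(3*a + y)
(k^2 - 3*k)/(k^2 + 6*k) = (k - 3)/(k + 6)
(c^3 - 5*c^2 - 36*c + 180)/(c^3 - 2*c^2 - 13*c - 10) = (c^2 - 36)/(c^2 + 3*c + 2)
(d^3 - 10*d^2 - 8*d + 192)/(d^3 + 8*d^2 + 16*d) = (d^2 - 14*d + 48)/(d*(d + 4))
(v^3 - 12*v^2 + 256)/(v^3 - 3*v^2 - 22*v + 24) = (v^2 - 16*v + 64)/(v^2 - 7*v + 6)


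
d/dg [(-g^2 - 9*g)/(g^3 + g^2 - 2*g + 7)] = (g*(g + 9)*(3*g^2 + 2*g - 2) - (2*g + 9)*(g^3 + g^2 - 2*g + 7))/(g^3 + g^2 - 2*g + 7)^2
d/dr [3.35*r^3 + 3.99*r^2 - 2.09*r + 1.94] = 10.05*r^2 + 7.98*r - 2.09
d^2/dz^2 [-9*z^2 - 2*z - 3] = -18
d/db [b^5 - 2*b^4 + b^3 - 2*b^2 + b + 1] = 5*b^4 - 8*b^3 + 3*b^2 - 4*b + 1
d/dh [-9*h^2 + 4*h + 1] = 4 - 18*h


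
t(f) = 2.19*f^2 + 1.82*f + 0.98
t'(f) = 4.38*f + 1.82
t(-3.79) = 25.54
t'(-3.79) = -14.78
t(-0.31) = 0.63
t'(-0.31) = 0.46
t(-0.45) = 0.60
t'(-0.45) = -0.15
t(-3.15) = 16.98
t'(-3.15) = -11.98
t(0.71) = 3.38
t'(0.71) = 4.93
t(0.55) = 2.64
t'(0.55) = 4.23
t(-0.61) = 0.68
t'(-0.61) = -0.85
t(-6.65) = 85.72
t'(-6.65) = -27.31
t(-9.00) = 161.99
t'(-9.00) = -37.60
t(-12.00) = 294.50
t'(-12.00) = -50.74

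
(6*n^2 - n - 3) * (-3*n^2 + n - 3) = -18*n^4 + 9*n^3 - 10*n^2 + 9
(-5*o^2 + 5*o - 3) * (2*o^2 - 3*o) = -10*o^4 + 25*o^3 - 21*o^2 + 9*o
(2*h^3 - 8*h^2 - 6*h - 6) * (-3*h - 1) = -6*h^4 + 22*h^3 + 26*h^2 + 24*h + 6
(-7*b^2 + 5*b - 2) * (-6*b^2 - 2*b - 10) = 42*b^4 - 16*b^3 + 72*b^2 - 46*b + 20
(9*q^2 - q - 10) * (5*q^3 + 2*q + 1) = 45*q^5 - 5*q^4 - 32*q^3 + 7*q^2 - 21*q - 10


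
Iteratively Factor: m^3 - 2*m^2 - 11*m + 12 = (m - 1)*(m^2 - m - 12) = (m - 4)*(m - 1)*(m + 3)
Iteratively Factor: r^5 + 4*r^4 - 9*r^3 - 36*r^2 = (r)*(r^4 + 4*r^3 - 9*r^2 - 36*r) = r^2*(r^3 + 4*r^2 - 9*r - 36) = r^2*(r - 3)*(r^2 + 7*r + 12) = r^2*(r - 3)*(r + 4)*(r + 3)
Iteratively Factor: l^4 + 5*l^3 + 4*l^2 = (l + 1)*(l^3 + 4*l^2) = l*(l + 1)*(l^2 + 4*l) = l^2*(l + 1)*(l + 4)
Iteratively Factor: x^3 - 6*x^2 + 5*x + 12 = (x - 4)*(x^2 - 2*x - 3) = (x - 4)*(x - 3)*(x + 1)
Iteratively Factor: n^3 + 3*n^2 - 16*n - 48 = (n - 4)*(n^2 + 7*n + 12) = (n - 4)*(n + 3)*(n + 4)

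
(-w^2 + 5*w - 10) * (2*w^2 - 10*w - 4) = -2*w^4 + 20*w^3 - 66*w^2 + 80*w + 40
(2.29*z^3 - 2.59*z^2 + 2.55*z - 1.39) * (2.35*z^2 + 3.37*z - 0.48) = 5.3815*z^5 + 1.6308*z^4 - 3.835*z^3 + 6.5702*z^2 - 5.9083*z + 0.6672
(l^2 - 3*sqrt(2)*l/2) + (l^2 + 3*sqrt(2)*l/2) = 2*l^2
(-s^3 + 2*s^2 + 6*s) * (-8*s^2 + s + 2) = 8*s^5 - 17*s^4 - 48*s^3 + 10*s^2 + 12*s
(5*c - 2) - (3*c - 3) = 2*c + 1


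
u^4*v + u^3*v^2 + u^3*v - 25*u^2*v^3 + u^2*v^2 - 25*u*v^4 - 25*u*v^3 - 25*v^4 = (u - 5*v)*(u + v)*(u + 5*v)*(u*v + v)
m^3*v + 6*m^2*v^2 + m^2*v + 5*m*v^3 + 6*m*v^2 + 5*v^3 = (m + v)*(m + 5*v)*(m*v + v)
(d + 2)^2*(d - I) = d^3 + 4*d^2 - I*d^2 + 4*d - 4*I*d - 4*I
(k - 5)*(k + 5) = k^2 - 25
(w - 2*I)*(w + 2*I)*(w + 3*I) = w^3 + 3*I*w^2 + 4*w + 12*I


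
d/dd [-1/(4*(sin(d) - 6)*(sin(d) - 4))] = (sin(d) - 5)*cos(d)/(2*(sin(d) - 6)^2*(sin(d) - 4)^2)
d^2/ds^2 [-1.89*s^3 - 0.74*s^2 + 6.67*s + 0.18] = -11.34*s - 1.48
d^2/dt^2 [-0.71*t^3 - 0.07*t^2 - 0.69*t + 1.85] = -4.26*t - 0.14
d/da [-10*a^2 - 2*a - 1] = -20*a - 2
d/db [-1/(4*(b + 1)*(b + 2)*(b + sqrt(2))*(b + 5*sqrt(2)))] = ((b + 1)*(b + 2)*(b + sqrt(2)) + (b + 1)*(b + 2)*(b + 5*sqrt(2)) + (b + 1)*(b + sqrt(2))*(b + 5*sqrt(2)) + (b + 2)*(b + sqrt(2))*(b + 5*sqrt(2)))/(4*(b + 1)^2*(b + 2)^2*(b + sqrt(2))^2*(b + 5*sqrt(2))^2)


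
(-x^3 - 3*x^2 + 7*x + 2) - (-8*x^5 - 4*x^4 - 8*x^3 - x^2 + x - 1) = 8*x^5 + 4*x^4 + 7*x^3 - 2*x^2 + 6*x + 3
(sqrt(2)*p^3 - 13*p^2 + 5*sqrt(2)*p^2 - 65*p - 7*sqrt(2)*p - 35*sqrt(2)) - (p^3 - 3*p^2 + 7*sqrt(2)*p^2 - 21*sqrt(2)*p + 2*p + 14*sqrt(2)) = -p^3 + sqrt(2)*p^3 - 10*p^2 - 2*sqrt(2)*p^2 - 67*p + 14*sqrt(2)*p - 49*sqrt(2)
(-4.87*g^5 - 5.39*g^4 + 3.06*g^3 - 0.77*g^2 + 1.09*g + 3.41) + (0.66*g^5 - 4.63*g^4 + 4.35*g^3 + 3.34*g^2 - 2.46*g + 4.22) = -4.21*g^5 - 10.02*g^4 + 7.41*g^3 + 2.57*g^2 - 1.37*g + 7.63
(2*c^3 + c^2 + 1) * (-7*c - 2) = -14*c^4 - 11*c^3 - 2*c^2 - 7*c - 2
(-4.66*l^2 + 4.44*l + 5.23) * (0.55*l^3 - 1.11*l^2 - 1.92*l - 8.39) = -2.563*l^5 + 7.6146*l^4 + 6.8953*l^3 + 24.7673*l^2 - 47.2932*l - 43.8797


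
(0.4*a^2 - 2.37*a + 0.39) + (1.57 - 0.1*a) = 0.4*a^2 - 2.47*a + 1.96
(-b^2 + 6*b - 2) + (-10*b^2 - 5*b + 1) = -11*b^2 + b - 1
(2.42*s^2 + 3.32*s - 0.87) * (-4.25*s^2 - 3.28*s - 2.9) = -10.285*s^4 - 22.0476*s^3 - 14.2101*s^2 - 6.7744*s + 2.523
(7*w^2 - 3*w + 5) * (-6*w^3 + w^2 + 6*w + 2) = -42*w^5 + 25*w^4 + 9*w^3 + w^2 + 24*w + 10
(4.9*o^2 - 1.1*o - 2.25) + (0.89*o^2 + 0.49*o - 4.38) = 5.79*o^2 - 0.61*o - 6.63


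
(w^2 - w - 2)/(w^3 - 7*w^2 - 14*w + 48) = (w + 1)/(w^2 - 5*w - 24)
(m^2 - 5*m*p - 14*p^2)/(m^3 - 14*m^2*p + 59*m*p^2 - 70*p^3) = (m + 2*p)/(m^2 - 7*m*p + 10*p^2)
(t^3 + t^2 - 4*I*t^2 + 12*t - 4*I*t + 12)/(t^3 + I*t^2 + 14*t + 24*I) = (t^2 + t*(1 - 6*I) - 6*I)/(t^2 - I*t + 12)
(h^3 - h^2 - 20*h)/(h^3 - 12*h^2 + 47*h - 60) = h*(h + 4)/(h^2 - 7*h + 12)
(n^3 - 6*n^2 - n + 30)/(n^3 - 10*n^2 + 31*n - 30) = (n + 2)/(n - 2)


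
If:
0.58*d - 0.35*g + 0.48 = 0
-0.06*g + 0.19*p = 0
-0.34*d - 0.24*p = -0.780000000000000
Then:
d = 1.45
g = 3.78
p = 1.19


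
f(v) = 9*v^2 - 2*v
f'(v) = 18*v - 2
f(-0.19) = 0.70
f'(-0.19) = -5.42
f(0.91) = 5.63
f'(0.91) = 14.38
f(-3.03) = 88.69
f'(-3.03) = -56.54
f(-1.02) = 11.40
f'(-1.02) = -20.36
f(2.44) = 48.70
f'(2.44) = 41.92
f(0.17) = -0.08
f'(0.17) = 1.06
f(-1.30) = 17.81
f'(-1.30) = -25.40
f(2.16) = 37.67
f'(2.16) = 36.88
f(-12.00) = 1320.00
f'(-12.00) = -218.00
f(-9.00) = 747.00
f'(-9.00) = -164.00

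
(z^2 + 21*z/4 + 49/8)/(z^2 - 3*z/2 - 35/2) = (z + 7/4)/(z - 5)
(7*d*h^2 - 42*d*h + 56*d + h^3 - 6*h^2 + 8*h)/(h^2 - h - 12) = (7*d*h - 14*d + h^2 - 2*h)/(h + 3)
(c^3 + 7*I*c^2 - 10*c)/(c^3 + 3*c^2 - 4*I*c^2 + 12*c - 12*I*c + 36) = c*(c + 5*I)/(c^2 + 3*c*(1 - 2*I) - 18*I)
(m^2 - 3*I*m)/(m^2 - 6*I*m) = (m - 3*I)/(m - 6*I)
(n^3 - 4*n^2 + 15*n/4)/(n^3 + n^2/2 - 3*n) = (n - 5/2)/(n + 2)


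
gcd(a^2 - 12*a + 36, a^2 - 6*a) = a - 6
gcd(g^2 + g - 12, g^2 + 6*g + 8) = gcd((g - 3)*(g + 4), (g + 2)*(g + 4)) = g + 4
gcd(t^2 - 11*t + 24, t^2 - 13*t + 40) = t - 8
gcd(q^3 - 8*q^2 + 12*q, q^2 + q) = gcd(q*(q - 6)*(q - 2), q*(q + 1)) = q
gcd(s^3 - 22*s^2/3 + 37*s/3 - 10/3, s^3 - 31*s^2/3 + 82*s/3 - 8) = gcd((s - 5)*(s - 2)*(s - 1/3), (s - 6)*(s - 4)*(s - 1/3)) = s - 1/3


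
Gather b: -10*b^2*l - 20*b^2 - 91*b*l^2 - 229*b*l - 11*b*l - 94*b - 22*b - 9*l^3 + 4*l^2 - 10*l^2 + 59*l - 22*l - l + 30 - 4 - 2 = b^2*(-10*l - 20) + b*(-91*l^2 - 240*l - 116) - 9*l^3 - 6*l^2 + 36*l + 24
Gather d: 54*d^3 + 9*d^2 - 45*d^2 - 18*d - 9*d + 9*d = 54*d^3 - 36*d^2 - 18*d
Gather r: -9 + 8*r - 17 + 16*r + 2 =24*r - 24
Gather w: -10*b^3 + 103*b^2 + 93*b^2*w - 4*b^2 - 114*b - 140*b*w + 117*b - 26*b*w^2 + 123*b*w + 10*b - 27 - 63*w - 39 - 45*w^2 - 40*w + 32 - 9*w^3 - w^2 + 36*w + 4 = -10*b^3 + 99*b^2 + 13*b - 9*w^3 + w^2*(-26*b - 46) + w*(93*b^2 - 17*b - 67) - 30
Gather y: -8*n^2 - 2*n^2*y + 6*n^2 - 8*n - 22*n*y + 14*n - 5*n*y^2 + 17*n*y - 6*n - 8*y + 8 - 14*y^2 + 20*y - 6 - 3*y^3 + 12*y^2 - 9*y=-2*n^2 - 3*y^3 + y^2*(-5*n - 2) + y*(-2*n^2 - 5*n + 3) + 2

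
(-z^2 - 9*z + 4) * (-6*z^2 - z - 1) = 6*z^4 + 55*z^3 - 14*z^2 + 5*z - 4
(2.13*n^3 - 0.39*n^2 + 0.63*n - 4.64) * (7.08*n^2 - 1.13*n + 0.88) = 15.0804*n^5 - 5.1681*n^4 + 6.7755*n^3 - 33.9063*n^2 + 5.7976*n - 4.0832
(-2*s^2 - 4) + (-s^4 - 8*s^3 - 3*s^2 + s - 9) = -s^4 - 8*s^3 - 5*s^2 + s - 13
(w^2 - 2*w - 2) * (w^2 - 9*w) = w^4 - 11*w^3 + 16*w^2 + 18*w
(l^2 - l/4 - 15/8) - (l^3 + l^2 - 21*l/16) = -l^3 + 17*l/16 - 15/8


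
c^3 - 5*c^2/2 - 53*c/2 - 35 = (c - 7)*(c + 2)*(c + 5/2)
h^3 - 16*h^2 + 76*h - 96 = (h - 8)*(h - 6)*(h - 2)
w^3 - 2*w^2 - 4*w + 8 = (w - 2)^2*(w + 2)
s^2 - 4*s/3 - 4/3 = (s - 2)*(s + 2/3)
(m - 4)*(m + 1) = m^2 - 3*m - 4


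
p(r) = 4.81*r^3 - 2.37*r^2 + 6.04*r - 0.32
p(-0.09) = -0.89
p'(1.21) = 21.43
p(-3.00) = -169.64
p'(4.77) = 311.75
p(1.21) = 12.04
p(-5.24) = -789.10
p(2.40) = 67.02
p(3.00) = 126.34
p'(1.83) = 45.69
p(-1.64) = -37.82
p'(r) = 14.43*r^2 - 4.74*r + 6.04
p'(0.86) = 12.64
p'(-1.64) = 52.62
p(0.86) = 6.18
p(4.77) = 496.60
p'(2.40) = 77.78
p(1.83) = 32.27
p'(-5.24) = 427.09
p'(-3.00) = 150.13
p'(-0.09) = 6.58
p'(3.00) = 121.69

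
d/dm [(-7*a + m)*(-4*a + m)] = -11*a + 2*m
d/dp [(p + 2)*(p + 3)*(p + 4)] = 3*p^2 + 18*p + 26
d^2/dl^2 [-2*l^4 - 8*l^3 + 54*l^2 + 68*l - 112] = -24*l^2 - 48*l + 108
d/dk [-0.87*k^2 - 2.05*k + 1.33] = -1.74*k - 2.05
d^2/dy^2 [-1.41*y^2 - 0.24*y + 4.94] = -2.82000000000000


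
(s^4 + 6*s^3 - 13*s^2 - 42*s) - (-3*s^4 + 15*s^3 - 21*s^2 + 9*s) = 4*s^4 - 9*s^3 + 8*s^2 - 51*s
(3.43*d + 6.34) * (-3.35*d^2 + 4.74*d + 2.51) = -11.4905*d^3 - 4.9808*d^2 + 38.6609*d + 15.9134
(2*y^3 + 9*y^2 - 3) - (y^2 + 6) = 2*y^3 + 8*y^2 - 9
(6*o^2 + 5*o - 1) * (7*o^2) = 42*o^4 + 35*o^3 - 7*o^2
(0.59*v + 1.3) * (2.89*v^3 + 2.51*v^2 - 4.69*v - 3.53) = 1.7051*v^4 + 5.2379*v^3 + 0.4959*v^2 - 8.1797*v - 4.589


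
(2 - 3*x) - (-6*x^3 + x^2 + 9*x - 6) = 6*x^3 - x^2 - 12*x + 8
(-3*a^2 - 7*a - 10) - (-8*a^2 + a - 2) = 5*a^2 - 8*a - 8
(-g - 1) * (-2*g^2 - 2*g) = 2*g^3 + 4*g^2 + 2*g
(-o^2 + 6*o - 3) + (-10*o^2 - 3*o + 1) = -11*o^2 + 3*o - 2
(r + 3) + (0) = r + 3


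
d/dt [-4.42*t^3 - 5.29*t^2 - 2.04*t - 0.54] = -13.26*t^2 - 10.58*t - 2.04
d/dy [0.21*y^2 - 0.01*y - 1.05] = 0.42*y - 0.01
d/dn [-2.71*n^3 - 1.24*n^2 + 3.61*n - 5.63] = -8.13*n^2 - 2.48*n + 3.61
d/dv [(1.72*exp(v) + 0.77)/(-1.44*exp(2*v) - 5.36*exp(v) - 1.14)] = (2.4768*exp(2*v) + 2.2176*exp(v) + 2.1664)*exp(v)/(2.0736*exp(4*v) + 15.4368*exp(3*v) + 32.0128*exp(2*v) + 12.2208*exp(v) + 1.2996)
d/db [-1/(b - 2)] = (b - 2)^(-2)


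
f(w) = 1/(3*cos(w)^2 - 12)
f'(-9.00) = 0.02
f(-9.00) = -0.11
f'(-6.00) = 0.02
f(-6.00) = -0.11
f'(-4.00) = -0.03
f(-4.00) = -0.09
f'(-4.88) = 0.01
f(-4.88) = -0.08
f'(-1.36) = -0.01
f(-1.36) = -0.08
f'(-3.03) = 0.01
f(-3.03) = -0.11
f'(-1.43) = -0.01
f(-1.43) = -0.08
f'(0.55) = 0.03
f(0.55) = -0.10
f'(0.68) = 0.03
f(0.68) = -0.10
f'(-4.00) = -0.03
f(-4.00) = -0.09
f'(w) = 6*sin(w)*cos(w)/(3*cos(w)^2 - 12)^2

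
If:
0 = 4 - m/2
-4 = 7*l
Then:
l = -4/7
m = 8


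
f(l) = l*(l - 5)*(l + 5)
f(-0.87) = 21.09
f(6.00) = 66.00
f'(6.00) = 83.00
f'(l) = l*(l - 5) + l*(l + 5) + (l - 5)*(l + 5)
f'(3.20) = 5.72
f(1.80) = -39.17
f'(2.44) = -7.14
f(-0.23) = 5.74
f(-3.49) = 44.74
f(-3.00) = 48.00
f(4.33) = -27.07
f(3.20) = -47.23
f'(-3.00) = 2.00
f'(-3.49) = 11.54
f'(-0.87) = -22.73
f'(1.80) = -15.28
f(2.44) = -46.47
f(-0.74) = 18.09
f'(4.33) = 31.25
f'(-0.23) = -24.84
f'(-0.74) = -23.36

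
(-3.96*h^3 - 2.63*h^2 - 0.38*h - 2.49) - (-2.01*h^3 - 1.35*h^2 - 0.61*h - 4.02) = -1.95*h^3 - 1.28*h^2 + 0.23*h + 1.53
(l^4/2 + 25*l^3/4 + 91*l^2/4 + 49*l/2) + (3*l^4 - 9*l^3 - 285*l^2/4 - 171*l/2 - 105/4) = 7*l^4/2 - 11*l^3/4 - 97*l^2/2 - 61*l - 105/4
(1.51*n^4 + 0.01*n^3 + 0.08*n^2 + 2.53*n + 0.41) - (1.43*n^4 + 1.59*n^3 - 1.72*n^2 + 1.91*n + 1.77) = 0.0800000000000001*n^4 - 1.58*n^3 + 1.8*n^2 + 0.62*n - 1.36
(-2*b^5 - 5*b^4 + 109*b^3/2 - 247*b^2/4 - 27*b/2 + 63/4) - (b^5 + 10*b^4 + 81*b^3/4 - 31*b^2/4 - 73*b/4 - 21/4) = -3*b^5 - 15*b^4 + 137*b^3/4 - 54*b^2 + 19*b/4 + 21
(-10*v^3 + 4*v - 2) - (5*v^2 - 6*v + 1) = -10*v^3 - 5*v^2 + 10*v - 3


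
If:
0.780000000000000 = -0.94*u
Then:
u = -0.83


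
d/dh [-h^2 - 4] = -2*h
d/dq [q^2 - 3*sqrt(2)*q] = 2*q - 3*sqrt(2)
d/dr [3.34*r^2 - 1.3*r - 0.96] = 6.68*r - 1.3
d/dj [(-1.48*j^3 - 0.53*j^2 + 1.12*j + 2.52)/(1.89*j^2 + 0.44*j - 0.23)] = (-2.7972*j^4 - 1.3024*j^3 - 1.3288*j^2 - 9.2818*j - 1.3664)/(3.5721*j^4 + 1.6632*j^3 - 0.6758*j^2 - 0.2024*j + 0.0529)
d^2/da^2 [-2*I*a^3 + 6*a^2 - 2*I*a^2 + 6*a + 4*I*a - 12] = -12*I*a + 12 - 4*I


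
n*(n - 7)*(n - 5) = n^3 - 12*n^2 + 35*n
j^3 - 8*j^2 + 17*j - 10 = (j - 5)*(j - 2)*(j - 1)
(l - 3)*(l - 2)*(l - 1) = l^3 - 6*l^2 + 11*l - 6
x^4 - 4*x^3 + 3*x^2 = x^2*(x - 3)*(x - 1)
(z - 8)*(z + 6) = z^2 - 2*z - 48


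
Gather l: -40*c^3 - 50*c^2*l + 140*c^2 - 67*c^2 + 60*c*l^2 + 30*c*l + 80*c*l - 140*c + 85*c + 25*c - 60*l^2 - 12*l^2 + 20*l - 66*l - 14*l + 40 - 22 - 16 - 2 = -40*c^3 + 73*c^2 - 30*c + l^2*(60*c - 72) + l*(-50*c^2 + 110*c - 60)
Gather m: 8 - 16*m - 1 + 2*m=7 - 14*m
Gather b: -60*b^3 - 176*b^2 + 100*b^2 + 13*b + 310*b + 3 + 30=-60*b^3 - 76*b^2 + 323*b + 33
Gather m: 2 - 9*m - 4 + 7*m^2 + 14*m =7*m^2 + 5*m - 2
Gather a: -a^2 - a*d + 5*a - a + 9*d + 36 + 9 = -a^2 + a*(4 - d) + 9*d + 45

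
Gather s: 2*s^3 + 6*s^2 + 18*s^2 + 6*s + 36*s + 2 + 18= 2*s^3 + 24*s^2 + 42*s + 20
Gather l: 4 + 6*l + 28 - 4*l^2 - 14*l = -4*l^2 - 8*l + 32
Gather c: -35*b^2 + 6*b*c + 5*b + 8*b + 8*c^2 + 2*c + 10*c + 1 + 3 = -35*b^2 + 13*b + 8*c^2 + c*(6*b + 12) + 4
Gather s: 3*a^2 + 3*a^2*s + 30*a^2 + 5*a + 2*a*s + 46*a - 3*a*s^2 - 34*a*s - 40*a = 33*a^2 - 3*a*s^2 + 11*a + s*(3*a^2 - 32*a)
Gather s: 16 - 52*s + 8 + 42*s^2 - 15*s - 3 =42*s^2 - 67*s + 21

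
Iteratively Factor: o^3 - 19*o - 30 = (o - 5)*(o^2 + 5*o + 6) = (o - 5)*(o + 3)*(o + 2)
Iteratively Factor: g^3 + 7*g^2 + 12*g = (g + 3)*(g^2 + 4*g) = g*(g + 3)*(g + 4)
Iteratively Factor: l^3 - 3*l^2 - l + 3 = (l - 1)*(l^2 - 2*l - 3) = (l - 1)*(l + 1)*(l - 3)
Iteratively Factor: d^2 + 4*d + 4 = (d + 2)*(d + 2)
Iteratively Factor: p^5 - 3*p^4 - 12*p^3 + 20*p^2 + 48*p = (p)*(p^4 - 3*p^3 - 12*p^2 + 20*p + 48) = p*(p + 2)*(p^3 - 5*p^2 - 2*p + 24) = p*(p + 2)^2*(p^2 - 7*p + 12) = p*(p - 4)*(p + 2)^2*(p - 3)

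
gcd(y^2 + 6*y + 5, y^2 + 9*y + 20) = y + 5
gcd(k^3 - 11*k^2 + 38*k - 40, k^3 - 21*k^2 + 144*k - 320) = k - 5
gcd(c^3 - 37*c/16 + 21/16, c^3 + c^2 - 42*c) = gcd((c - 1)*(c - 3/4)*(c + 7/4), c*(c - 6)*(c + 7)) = 1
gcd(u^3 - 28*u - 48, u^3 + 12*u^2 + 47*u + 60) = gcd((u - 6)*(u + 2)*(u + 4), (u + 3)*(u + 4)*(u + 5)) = u + 4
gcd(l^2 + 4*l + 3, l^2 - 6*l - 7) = l + 1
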